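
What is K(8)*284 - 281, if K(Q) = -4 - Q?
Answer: -3689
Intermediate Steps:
K(8)*284 - 281 = (-4 - 1*8)*284 - 281 = (-4 - 8)*284 - 281 = -12*284 - 281 = -3408 - 281 = -3689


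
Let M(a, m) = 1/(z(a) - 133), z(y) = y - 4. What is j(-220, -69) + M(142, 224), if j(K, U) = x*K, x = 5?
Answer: -5499/5 ≈ -1099.8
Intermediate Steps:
z(y) = -4 + y
M(a, m) = 1/(-137 + a) (M(a, m) = 1/((-4 + a) - 133) = 1/(-137 + a))
j(K, U) = 5*K
j(-220, -69) + M(142, 224) = 5*(-220) + 1/(-137 + 142) = -1100 + 1/5 = -1100 + ⅕ = -5499/5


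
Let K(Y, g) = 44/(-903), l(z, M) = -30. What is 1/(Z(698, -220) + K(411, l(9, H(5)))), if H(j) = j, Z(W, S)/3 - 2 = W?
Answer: 903/1896256 ≈ 0.00047620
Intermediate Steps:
Z(W, S) = 6 + 3*W
K(Y, g) = -44/903 (K(Y, g) = 44*(-1/903) = -44/903)
1/(Z(698, -220) + K(411, l(9, H(5)))) = 1/((6 + 3*698) - 44/903) = 1/((6 + 2094) - 44/903) = 1/(2100 - 44/903) = 1/(1896256/903) = 903/1896256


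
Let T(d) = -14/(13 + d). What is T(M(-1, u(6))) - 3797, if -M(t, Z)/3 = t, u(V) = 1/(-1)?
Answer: -30383/8 ≈ -3797.9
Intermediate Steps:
u(V) = -1
M(t, Z) = -3*t
T(M(-1, u(6))) - 3797 = -14/(13 - 3*(-1)) - 3797 = -14/(13 + 3) - 3797 = -14/16 - 3797 = -14*1/16 - 3797 = -7/8 - 3797 = -30383/8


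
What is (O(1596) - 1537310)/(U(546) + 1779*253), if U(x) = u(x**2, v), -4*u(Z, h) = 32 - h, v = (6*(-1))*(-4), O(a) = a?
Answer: -1535714/450085 ≈ -3.4121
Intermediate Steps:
v = 24 (v = -6*(-4) = 24)
u(Z, h) = -8 + h/4 (u(Z, h) = -(32 - h)/4 = -8 + h/4)
U(x) = -2 (U(x) = -8 + (1/4)*24 = -8 + 6 = -2)
(O(1596) - 1537310)/(U(546) + 1779*253) = (1596 - 1537310)/(-2 + 1779*253) = -1535714/(-2 + 450087) = -1535714/450085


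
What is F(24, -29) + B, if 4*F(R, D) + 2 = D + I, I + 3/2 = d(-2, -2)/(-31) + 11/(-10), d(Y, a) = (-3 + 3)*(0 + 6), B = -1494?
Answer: -7512/5 ≈ -1502.4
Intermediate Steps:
d(Y, a) = 0 (d(Y, a) = 0*6 = 0)
I = -13/5 (I = -3/2 + (0/(-31) + 11/(-10)) = -3/2 + (0*(-1/31) + 11*(-1/10)) = -3/2 + (0 - 11/10) = -3/2 - 11/10 = -13/5 ≈ -2.6000)
F(R, D) = -23/20 + D/4 (F(R, D) = -1/2 + (D - 13/5)/4 = -1/2 + (-13/5 + D)/4 = -1/2 + (-13/20 + D/4) = -23/20 + D/4)
F(24, -29) + B = (-23/20 + (1/4)*(-29)) - 1494 = (-23/20 - 29/4) - 1494 = -42/5 - 1494 = -7512/5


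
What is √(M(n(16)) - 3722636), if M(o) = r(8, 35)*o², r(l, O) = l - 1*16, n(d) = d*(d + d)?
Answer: 2*I*√1454947 ≈ 2412.4*I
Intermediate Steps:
n(d) = 2*d² (n(d) = d*(2*d) = 2*d²)
r(l, O) = -16 + l (r(l, O) = l - 16 = -16 + l)
M(o) = -8*o² (M(o) = (-16 + 8)*o² = -8*o²)
√(M(n(16)) - 3722636) = √(-8*(2*16²)² - 3722636) = √(-8*(2*256)² - 3722636) = √(-8*512² - 3722636) = √(-8*262144 - 3722636) = √(-2097152 - 3722636) = √(-5819788) = 2*I*√1454947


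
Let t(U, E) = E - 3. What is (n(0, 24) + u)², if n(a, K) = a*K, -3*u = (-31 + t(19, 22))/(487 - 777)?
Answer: 4/21025 ≈ 0.00019025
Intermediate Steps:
t(U, E) = -3 + E
u = -2/145 (u = -(-31 + (-3 + 22))/(3*(487 - 777)) = -(-31 + 19)/(3*(-290)) = -(-4)*(-1)/290 = -⅓*6/145 = -2/145 ≈ -0.013793)
n(a, K) = K*a
(n(0, 24) + u)² = (24*0 - 2/145)² = (0 - 2/145)² = (-2/145)² = 4/21025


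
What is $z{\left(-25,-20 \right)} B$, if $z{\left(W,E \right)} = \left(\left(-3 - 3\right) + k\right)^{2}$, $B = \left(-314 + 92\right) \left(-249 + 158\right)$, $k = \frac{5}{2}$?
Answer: $\frac{494949}{2} \approx 2.4747 \cdot 10^{5}$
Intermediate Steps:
$k = \frac{5}{2}$ ($k = 5 \cdot \frac{1}{2} = \frac{5}{2} \approx 2.5$)
$B = 20202$ ($B = \left(-222\right) \left(-91\right) = 20202$)
$z{\left(W,E \right)} = \frac{49}{4}$ ($z{\left(W,E \right)} = \left(\left(-3 - 3\right) + \frac{5}{2}\right)^{2} = \left(-6 + \frac{5}{2}\right)^{2} = \left(- \frac{7}{2}\right)^{2} = \frac{49}{4}$)
$z{\left(-25,-20 \right)} B = \frac{49}{4} \cdot 20202 = \frac{494949}{2}$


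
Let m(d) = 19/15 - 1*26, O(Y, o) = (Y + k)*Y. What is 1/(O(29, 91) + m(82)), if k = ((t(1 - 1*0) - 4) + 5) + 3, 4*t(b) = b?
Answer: 60/56371 ≈ 0.0010644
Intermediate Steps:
t(b) = b/4
k = 17/4 (k = (((1 - 1*0)/4 - 4) + 5) + 3 = (((1 + 0)/4 - 4) + 5) + 3 = (((1/4)*1 - 4) + 5) + 3 = ((1/4 - 4) + 5) + 3 = (-15/4 + 5) + 3 = 5/4 + 3 = 17/4 ≈ 4.2500)
O(Y, o) = Y*(17/4 + Y) (O(Y, o) = (Y + 17/4)*Y = (17/4 + Y)*Y = Y*(17/4 + Y))
m(d) = -371/15 (m(d) = 19*(1/15) - 26 = 19/15 - 26 = -371/15)
1/(O(29, 91) + m(82)) = 1/((1/4)*29*(17 + 4*29) - 371/15) = 1/((1/4)*29*(17 + 116) - 371/15) = 1/((1/4)*29*133 - 371/15) = 1/(3857/4 - 371/15) = 1/(56371/60) = 60/56371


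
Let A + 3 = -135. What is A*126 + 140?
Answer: -17248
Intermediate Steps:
A = -138 (A = -3 - 135 = -138)
A*126 + 140 = -138*126 + 140 = -17388 + 140 = -17248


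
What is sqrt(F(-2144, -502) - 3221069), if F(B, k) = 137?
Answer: 2*I*sqrt(805233) ≈ 1794.7*I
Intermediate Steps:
sqrt(F(-2144, -502) - 3221069) = sqrt(137 - 3221069) = sqrt(-3220932) = 2*I*sqrt(805233)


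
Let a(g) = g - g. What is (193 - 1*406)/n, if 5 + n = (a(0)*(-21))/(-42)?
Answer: 213/5 ≈ 42.600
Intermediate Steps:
a(g) = 0
n = -5 (n = -5 + (0*(-21))/(-42) = -5 + 0*(-1/42) = -5 + 0 = -5)
(193 - 1*406)/n = (193 - 1*406)/(-5) = (193 - 406)*(-⅕) = -213*(-⅕) = 213/5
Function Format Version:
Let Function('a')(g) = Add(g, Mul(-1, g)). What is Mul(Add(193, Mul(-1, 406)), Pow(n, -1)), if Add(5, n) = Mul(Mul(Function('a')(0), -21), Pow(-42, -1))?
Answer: Rational(213, 5) ≈ 42.600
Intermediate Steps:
Function('a')(g) = 0
n = -5 (n = Add(-5, Mul(Mul(0, -21), Pow(-42, -1))) = Add(-5, Mul(0, Rational(-1, 42))) = Add(-5, 0) = -5)
Mul(Add(193, Mul(-1, 406)), Pow(n, -1)) = Mul(Add(193, Mul(-1, 406)), Pow(-5, -1)) = Mul(Add(193, -406), Rational(-1, 5)) = Mul(-213, Rational(-1, 5)) = Rational(213, 5)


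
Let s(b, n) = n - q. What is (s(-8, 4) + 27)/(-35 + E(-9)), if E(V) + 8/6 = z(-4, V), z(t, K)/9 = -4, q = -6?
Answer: -111/217 ≈ -0.51152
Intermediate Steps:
z(t, K) = -36 (z(t, K) = 9*(-4) = -36)
s(b, n) = 6 + n (s(b, n) = n - 1*(-6) = n + 6 = 6 + n)
E(V) = -112/3 (E(V) = -4/3 - 36 = -112/3)
(s(-8, 4) + 27)/(-35 + E(-9)) = ((6 + 4) + 27)/(-35 - 112/3) = (10 + 27)/(-217/3) = 37*(-3/217) = -111/217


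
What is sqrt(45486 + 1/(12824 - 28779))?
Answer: sqrt(11579008253195)/15955 ≈ 213.27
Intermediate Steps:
sqrt(45486 + 1/(12824 - 28779)) = sqrt(45486 + 1/(-15955)) = sqrt(45486 - 1/15955) = sqrt(725729129/15955) = sqrt(11579008253195)/15955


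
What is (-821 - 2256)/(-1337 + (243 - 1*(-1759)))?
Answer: -3077/665 ≈ -4.6271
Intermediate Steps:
(-821 - 2256)/(-1337 + (243 - 1*(-1759))) = -3077/(-1337 + (243 + 1759)) = -3077/(-1337 + 2002) = -3077/665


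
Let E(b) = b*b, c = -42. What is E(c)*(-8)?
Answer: -14112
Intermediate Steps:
E(b) = b²
E(c)*(-8) = (-42)²*(-8) = 1764*(-8) = -14112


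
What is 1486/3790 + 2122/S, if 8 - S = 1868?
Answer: -263921/352470 ≈ -0.74878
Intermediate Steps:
S = -1860 (S = 8 - 1*1868 = 8 - 1868 = -1860)
1486/3790 + 2122/S = 1486/3790 + 2122/(-1860) = 1486*(1/3790) + 2122*(-1/1860) = 743/1895 - 1061/930 = -263921/352470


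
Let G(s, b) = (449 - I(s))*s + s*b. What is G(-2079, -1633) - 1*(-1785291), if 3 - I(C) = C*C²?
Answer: 18681771515145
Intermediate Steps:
I(C) = 3 - C³ (I(C) = 3 - C*C² = 3 - C³)
G(s, b) = b*s + s*(446 + s³) (G(s, b) = (449 - (3 - s³))*s + s*b = (449 + (-3 + s³))*s + b*s = (446 + s³)*s + b*s = s*(446 + s³) + b*s = b*s + s*(446 + s³))
G(-2079, -1633) - 1*(-1785291) = -2079*(446 - 1633 + (-2079)³) - 1*(-1785291) = -2079*(446 - 1633 - 8985939039) + 1785291 = -2079*(-8985940226) + 1785291 = 18681769729854 + 1785291 = 18681771515145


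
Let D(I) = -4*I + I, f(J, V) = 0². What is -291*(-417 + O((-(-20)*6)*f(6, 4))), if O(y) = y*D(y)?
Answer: 121347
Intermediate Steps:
f(J, V) = 0
D(I) = -3*I
O(y) = -3*y² (O(y) = y*(-3*y) = -3*y²)
-291*(-417 + O((-(-20)*6)*f(6, 4))) = -291*(-417 - 3*(-(-20)*6*0)²) = -291*(-417 - 3*(-4*(-30)*0)²) = -291*(-417 - 3*(120*0)²) = -291*(-417 - 3*0²) = -291*(-417 - 3*0) = -291*(-417 + 0) = -291*(-417) = 121347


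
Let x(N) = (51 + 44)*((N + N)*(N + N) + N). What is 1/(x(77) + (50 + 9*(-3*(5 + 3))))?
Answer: 1/2260169 ≈ 4.4244e-7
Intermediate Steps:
x(N) = 95*N + 380*N² (x(N) = 95*((2*N)*(2*N) + N) = 95*(4*N² + N) = 95*(N + 4*N²) = 95*N + 380*N²)
1/(x(77) + (50 + 9*(-3*(5 + 3)))) = 1/(95*77*(1 + 4*77) + (50 + 9*(-3*(5 + 3)))) = 1/(95*77*(1 + 308) + (50 + 9*(-3*8))) = 1/(95*77*309 + (50 + 9*(-24))) = 1/(2260335 + (50 - 216)) = 1/(2260335 - 166) = 1/2260169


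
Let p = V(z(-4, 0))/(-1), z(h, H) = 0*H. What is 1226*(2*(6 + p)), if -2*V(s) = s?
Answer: 14712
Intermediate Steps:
z(h, H) = 0
V(s) = -s/2
p = 0 (p = -1/2*0/(-1) = 0*(-1) = 0)
1226*(2*(6 + p)) = 1226*(2*(6 + 0)) = 1226*(2*6) = 1226*12 = 14712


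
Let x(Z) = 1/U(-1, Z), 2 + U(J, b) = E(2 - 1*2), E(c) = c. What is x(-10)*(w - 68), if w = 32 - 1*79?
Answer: 115/2 ≈ 57.500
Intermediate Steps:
w = -47 (w = 32 - 79 = -47)
U(J, b) = -2 (U(J, b) = -2 + (2 - 1*2) = -2 + (2 - 2) = -2 + 0 = -2)
x(Z) = -½ (x(Z) = 1/(-2) = -½)
x(-10)*(w - 68) = -(-47 - 68)/2 = -½*(-115) = 115/2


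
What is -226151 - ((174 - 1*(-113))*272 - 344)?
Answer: -303871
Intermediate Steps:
-226151 - ((174 - 1*(-113))*272 - 344) = -226151 - ((174 + 113)*272 - 344) = -226151 - (287*272 - 344) = -226151 - (78064 - 344) = -226151 - 1*77720 = -226151 - 77720 = -303871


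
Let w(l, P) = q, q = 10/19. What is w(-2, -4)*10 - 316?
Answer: -5904/19 ≈ -310.74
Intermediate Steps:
q = 10/19 (q = 10*(1/19) = 10/19 ≈ 0.52632)
w(l, P) = 10/19
w(-2, -4)*10 - 316 = (10/19)*10 - 316 = 100/19 - 316 = -5904/19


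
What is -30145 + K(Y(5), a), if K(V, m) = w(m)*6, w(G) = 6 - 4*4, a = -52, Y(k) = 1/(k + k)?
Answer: -30205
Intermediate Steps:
Y(k) = 1/(2*k)
w(G) = -10 (w(G) = 6 - 16 = -10)
K(V, m) = -60 (K(V, m) = -10*6 = -60)
-30145 + K(Y(5), a) = -30145 - 60 = -30205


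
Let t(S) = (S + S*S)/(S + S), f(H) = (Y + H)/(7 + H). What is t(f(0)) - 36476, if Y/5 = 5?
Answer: -255316/7 ≈ -36474.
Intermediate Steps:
Y = 25 (Y = 5*5 = 25)
f(H) = (25 + H)/(7 + H)
t(S) = (S + S²)/(2*S) (t(S) = (S + S²)/((2*S)) = (S + S²)*(1/(2*S)) = (S + S²)/(2*S))
t(f(0)) - 36476 = (½ + ((25 + 0)/(7 + 0))/2) - 36476 = (½ + (25/7)/2) - 36476 = (½ + ((⅐)*25)/2) - 36476 = (½ + (½)*(25/7)) - 36476 = (½ + 25/14) - 36476 = 16/7 - 36476 = -255316/7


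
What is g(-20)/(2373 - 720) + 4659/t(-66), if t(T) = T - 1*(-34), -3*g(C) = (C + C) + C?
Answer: -7700687/52896 ≈ -145.58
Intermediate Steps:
g(C) = -C (g(C) = -((C + C) + C)/3 = -(2*C + C)/3 = -C)
t(T) = 34 + T (t(T) = T + 34 = 34 + T)
g(-20)/(2373 - 720) + 4659/t(-66) = (-1*(-20))/(2373 - 720) + 4659/(34 - 66) = 20/1653 + 4659/(-32) = 20*(1/1653) + 4659*(-1/32) = 20/1653 - 4659/32 = -7700687/52896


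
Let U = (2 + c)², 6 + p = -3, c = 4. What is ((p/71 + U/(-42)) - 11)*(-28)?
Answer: 23824/71 ≈ 335.55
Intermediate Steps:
p = -9 (p = -6 - 3 = -9)
U = 36 (U = (2 + 4)² = 6² = 36)
((p/71 + U/(-42)) - 11)*(-28) = ((-9/71 + 36/(-42)) - 11)*(-28) = ((-9*1/71 + 36*(-1/42)) - 11)*(-28) = ((-9/71 - 6/7) - 11)*(-28) = (-489/497 - 11)*(-28) = -5956/497*(-28) = 23824/71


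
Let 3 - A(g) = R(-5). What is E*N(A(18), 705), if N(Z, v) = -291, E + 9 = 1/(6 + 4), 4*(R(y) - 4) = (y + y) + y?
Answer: 25899/10 ≈ 2589.9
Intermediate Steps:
R(y) = 4 + 3*y/4 (R(y) = 4 + ((y + y) + y)/4 = 4 + (2*y + y)/4 = 4 + (3*y)/4 = 4 + 3*y/4)
A(g) = 11/4 (A(g) = 3 - (4 + (3/4)*(-5)) = 3 - (4 - 15/4) = 3 - 1*1/4 = 3 - 1/4 = 11/4)
E = -89/10 (E = -9 + 1/(6 + 4) = -9 + 1/10 = -89/10 ≈ -8.9000)
E*N(A(18), 705) = -89/10*(-291) = 25899/10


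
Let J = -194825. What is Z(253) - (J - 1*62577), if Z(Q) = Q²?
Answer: 321411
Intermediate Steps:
Z(253) - (J - 1*62577) = 253² - (-194825 - 1*62577) = 64009 - (-194825 - 62577) = 64009 - 1*(-257402) = 64009 + 257402 = 321411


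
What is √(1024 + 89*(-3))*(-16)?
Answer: -16*√757 ≈ -440.22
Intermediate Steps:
√(1024 + 89*(-3))*(-16) = √(1024 - 267)*(-16) = √757*(-16) = -16*√757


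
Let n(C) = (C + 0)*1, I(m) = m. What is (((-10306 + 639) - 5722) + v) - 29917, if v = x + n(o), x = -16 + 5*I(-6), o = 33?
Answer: -45319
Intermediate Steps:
n(C) = C (n(C) = C*1 = C)
x = -46 (x = -16 + 5*(-6) = -16 - 30 = -46)
v = -13 (v = -46 + 33 = -13)
(((-10306 + 639) - 5722) + v) - 29917 = (((-10306 + 639) - 5722) - 13) - 29917 = ((-9667 - 5722) - 13) - 29917 = (-15389 - 13) - 29917 = -15402 - 29917 = -45319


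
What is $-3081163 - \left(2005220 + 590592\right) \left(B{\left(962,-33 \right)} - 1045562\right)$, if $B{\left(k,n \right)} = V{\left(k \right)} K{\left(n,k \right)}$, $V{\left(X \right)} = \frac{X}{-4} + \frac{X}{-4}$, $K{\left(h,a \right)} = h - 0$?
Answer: $2672875981305$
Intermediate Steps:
$K{\left(h,a \right)} = h$ ($K{\left(h,a \right)} = h + 0 = h$)
$V{\left(X \right)} = - \frac{X}{2}$ ($V{\left(X \right)} = X \left(- \frac{1}{4}\right) + X \left(- \frac{1}{4}\right) = - \frac{X}{4} - \frac{X}{4} = - \frac{X}{2}$)
$B{\left(k,n \right)} = - \frac{k n}{2}$ ($B{\left(k,n \right)} = - \frac{k}{2} n = - \frac{k n}{2}$)
$-3081163 - \left(2005220 + 590592\right) \left(B{\left(962,-33 \right)} - 1045562\right) = -3081163 - \left(2005220 + 590592\right) \left(\left(- \frac{1}{2}\right) 962 \left(-33\right) - 1045562\right) = -3081163 - 2595812 \left(15873 - 1045562\right) = -3081163 - 2595812 \left(-1029689\right) = -3081163 - -2672879062468 = -3081163 + 2672879062468 = 2672875981305$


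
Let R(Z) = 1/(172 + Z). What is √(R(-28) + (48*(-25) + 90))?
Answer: I*√159839/12 ≈ 33.317*I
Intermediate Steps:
√(R(-28) + (48*(-25) + 90)) = √(1/(172 - 28) + (48*(-25) + 90)) = √(1/144 + (-1200 + 90)) = √(1/144 - 1110) = √(-159839/144) = I*√159839/12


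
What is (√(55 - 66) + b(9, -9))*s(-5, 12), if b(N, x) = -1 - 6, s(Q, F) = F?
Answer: -84 + 12*I*√11 ≈ -84.0 + 39.799*I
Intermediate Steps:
b(N, x) = -7
(√(55 - 66) + b(9, -9))*s(-5, 12) = (√(55 - 66) - 7)*12 = (√(-11) - 7)*12 = (I*√11 - 7)*12 = (-7 + I*√11)*12 = -84 + 12*I*√11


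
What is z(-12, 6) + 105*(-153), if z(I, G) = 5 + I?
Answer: -16072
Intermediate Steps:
z(-12, 6) + 105*(-153) = (5 - 12) + 105*(-153) = -7 - 16065 = -16072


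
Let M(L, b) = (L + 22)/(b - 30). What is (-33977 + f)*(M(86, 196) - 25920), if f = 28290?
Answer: 12234477222/83 ≈ 1.4740e+8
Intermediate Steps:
M(L, b) = (22 + L)/(-30 + b)
(-33977 + f)*(M(86, 196) - 25920) = (-33977 + 28290)*((22 + 86)/(-30 + 196) - 25920) = -5687*(108/166 - 25920) = -5687*((1/166)*108 - 25920) = -5687*(54/83 - 25920) = -5687*(-2151306/83) = 12234477222/83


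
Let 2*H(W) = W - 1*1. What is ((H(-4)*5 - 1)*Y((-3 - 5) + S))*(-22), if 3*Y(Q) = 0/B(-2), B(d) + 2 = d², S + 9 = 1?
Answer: 0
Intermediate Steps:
S = -8 (S = -9 + 1 = -8)
B(d) = -2 + d²
H(W) = -½ + W/2 (H(W) = (W - 1*1)/2 = (W - 1)/2 = (-1 + W)/2 = -½ + W/2)
Y(Q) = 0 (Y(Q) = (0/(-2 + (-2)²))/3 = (0/(-2 + 4))/3 = (0/2)/3 = (0*(½))/3 = (⅓)*0 = 0)
((H(-4)*5 - 1)*Y((-3 - 5) + S))*(-22) = (((-½ + (½)*(-4))*5 - 1)*0)*(-22) = (((-½ - 2)*5 - 1)*0)*(-22) = ((-5/2*5 - 1)*0)*(-22) = ((-25/2 - 1)*0)*(-22) = -27/2*0*(-22) = 0*(-22) = 0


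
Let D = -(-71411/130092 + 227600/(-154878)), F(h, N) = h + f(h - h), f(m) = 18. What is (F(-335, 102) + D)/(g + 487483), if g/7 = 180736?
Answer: -1057728384989/5885461893737460 ≈ -0.00017972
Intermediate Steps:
F(h, N) = 18 + h (F(h, N) = h + 18 = 18 + h)
g = 1265152 (g = 7*180736 = 1265152)
D = 6778155343/3358064796 (D = -(-71411*1/130092 + 227600*(-1/154878)) = -(-71411/130092 - 113800/77439) = -1*(-6778155343/3358064796) = 6778155343/3358064796 ≈ 2.0185)
(F(-335, 102) + D)/(g + 487483) = ((18 - 335) + 6778155343/3358064796)/(1265152 + 487483) = (-317 + 6778155343/3358064796)/1752635 = -1057728384989/3358064796*1/1752635 = -1057728384989/5885461893737460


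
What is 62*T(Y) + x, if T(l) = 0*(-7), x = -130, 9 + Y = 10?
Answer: -130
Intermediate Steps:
Y = 1 (Y = -9 + 10 = 1)
T(l) = 0
62*T(Y) + x = 62*0 - 130 = 0 - 130 = -130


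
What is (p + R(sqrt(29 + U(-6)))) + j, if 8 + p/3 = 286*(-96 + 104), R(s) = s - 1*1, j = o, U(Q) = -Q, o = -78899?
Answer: -72060 + sqrt(35) ≈ -72054.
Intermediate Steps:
j = -78899
R(s) = -1 + s (R(s) = s - 1 = -1 + s)
p = 6840 (p = -24 + 3*(286*(-96 + 104)) = -24 + 3*(286*8) = -24 + 3*2288 = -24 + 6864 = 6840)
(p + R(sqrt(29 + U(-6)))) + j = (6840 + (-1 + sqrt(29 - 1*(-6)))) - 78899 = (6840 + (-1 + sqrt(29 + 6))) - 78899 = (6840 + (-1 + sqrt(35))) - 78899 = (6839 + sqrt(35)) - 78899 = -72060 + sqrt(35)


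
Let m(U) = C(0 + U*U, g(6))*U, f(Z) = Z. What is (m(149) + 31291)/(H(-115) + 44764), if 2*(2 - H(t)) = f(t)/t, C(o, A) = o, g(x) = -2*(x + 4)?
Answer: 6678480/89531 ≈ 74.594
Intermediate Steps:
g(x) = -8 - 2*x (g(x) = -2*(4 + x) = -8 - 2*x)
H(t) = 3/2 (H(t) = 2 - t/(2*t) = 2 - 1/2*1 = 2 - 1/2 = 3/2)
m(U) = U**3 (m(U) = (0 + U*U)*U = (0 + U**2)*U = U**2*U = U**3)
(m(149) + 31291)/(H(-115) + 44764) = (149**3 + 31291)/(3/2 + 44764) = (3307949 + 31291)/(89531/2) = 3339240*(2/89531) = 6678480/89531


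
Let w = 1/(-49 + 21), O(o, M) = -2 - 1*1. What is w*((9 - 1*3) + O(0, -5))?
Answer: -3/28 ≈ -0.10714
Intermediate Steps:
O(o, M) = -3 (O(o, M) = -2 - 1 = -3)
w = -1/28 (w = 1/(-28) = -1/28 ≈ -0.035714)
w*((9 - 1*3) + O(0, -5)) = -((9 - 1*3) - 3)/28 = -((9 - 3) - 3)/28 = -(6 - 3)/28 = -1/28*3 = -3/28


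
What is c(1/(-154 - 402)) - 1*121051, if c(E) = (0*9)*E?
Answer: -121051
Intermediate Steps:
c(E) = 0 (c(E) = 0*E = 0)
c(1/(-154 - 402)) - 1*121051 = 0 - 1*121051 = 0 - 121051 = -121051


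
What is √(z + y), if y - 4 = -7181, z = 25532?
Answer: √18355 ≈ 135.48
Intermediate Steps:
y = -7177 (y = 4 - 7181 = -7177)
√(z + y) = √(25532 - 7177) = √18355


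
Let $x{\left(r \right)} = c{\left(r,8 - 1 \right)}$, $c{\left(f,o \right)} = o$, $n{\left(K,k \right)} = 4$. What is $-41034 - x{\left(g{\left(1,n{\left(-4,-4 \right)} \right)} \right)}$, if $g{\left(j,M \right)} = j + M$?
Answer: $-41041$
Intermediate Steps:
$g{\left(j,M \right)} = M + j$
$x{\left(r \right)} = 7$ ($x{\left(r \right)} = 8 - 1 = 7$)
$-41034 - x{\left(g{\left(1,n{\left(-4,-4 \right)} \right)} \right)} = -41034 - 7 = -41041$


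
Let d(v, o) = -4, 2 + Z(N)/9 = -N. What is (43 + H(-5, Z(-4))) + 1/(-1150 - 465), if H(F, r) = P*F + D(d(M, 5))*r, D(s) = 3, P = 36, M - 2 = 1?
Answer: -134046/1615 ≈ -83.001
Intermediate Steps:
M = 3 (M = 2 + 1 = 3)
Z(N) = -18 - 9*N (Z(N) = -18 + 9*(-N) = -18 - 9*N)
H(F, r) = 3*r + 36*F (H(F, r) = 36*F + 3*r = 3*r + 36*F)
(43 + H(-5, Z(-4))) + 1/(-1150 - 465) = (43 + (3*(-18 - 9*(-4)) + 36*(-5))) + 1/(-1150 - 465) = (43 + (3*(-18 + 36) - 180)) + 1/(-1615) = (43 + (3*18 - 180)) - 1/1615 = (43 + (54 - 180)) - 1/1615 = (43 - 126) - 1/1615 = -83 - 1/1615 = -134046/1615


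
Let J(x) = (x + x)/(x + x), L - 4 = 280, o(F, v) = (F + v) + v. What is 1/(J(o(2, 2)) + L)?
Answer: 1/285 ≈ 0.0035088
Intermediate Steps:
o(F, v) = F + 2*v
L = 284 (L = 4 + 280 = 284)
J(x) = 1 (J(x) = (2*x)/((2*x)) = (2*x)*(1/(2*x)) = 1)
1/(J(o(2, 2)) + L) = 1/(1 + 284) = 1/285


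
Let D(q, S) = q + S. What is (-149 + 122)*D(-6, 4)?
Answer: 54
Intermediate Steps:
D(q, S) = S + q
(-149 + 122)*D(-6, 4) = (-149 + 122)*(4 - 6) = -27*(-2) = 54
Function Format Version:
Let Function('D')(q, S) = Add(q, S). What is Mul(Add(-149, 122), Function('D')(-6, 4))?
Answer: 54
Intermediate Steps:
Function('D')(q, S) = Add(S, q)
Mul(Add(-149, 122), Function('D')(-6, 4)) = Mul(Add(-149, 122), Add(4, -6)) = Mul(-27, -2) = 54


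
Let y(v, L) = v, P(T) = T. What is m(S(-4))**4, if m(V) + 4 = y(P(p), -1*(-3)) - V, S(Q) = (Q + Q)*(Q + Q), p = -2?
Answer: 24010000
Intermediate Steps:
S(Q) = 4*Q**2 (S(Q) = (2*Q)*(2*Q) = 4*Q**2)
m(V) = -6 - V (m(V) = -4 + (-2 - V) = -6 - V)
m(S(-4))**4 = (-6 - 4*(-4)**2)**4 = (-6 - 4*16)**4 = (-6 - 1*64)**4 = (-6 - 64)**4 = (-70)**4 = 24010000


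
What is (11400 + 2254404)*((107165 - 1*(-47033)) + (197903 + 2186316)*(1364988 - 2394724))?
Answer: -5562811612447806744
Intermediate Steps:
(11400 + 2254404)*((107165 - 1*(-47033)) + (197903 + 2186316)*(1364988 - 2394724)) = 2265804*((107165 + 47033) + 2384219*(-1029736)) = 2265804*(154198 - 2455116136184) = 2265804*(-2455115981986) = -5562811612447806744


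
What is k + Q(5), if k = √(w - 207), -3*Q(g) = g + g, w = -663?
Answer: -10/3 + I*√870 ≈ -3.3333 + 29.496*I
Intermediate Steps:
Q(g) = -2*g/3 (Q(g) = -(g + g)/3 = -2*g/3)
k = I*√870 (k = √(-663 - 207) = √(-870) = I*√870 ≈ 29.496*I)
k + Q(5) = I*√870 - ⅔*5 = I*√870 - 10/3 = -10/3 + I*√870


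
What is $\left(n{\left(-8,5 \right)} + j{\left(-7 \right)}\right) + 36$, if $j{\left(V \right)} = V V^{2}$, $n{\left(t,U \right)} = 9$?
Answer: $-298$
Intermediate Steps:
$j{\left(V \right)} = V^{3}$
$\left(n{\left(-8,5 \right)} + j{\left(-7 \right)}\right) + 36 = \left(9 + \left(-7\right)^{3}\right) + 36 = \left(9 - 343\right) + 36 = -334 + 36 = -298$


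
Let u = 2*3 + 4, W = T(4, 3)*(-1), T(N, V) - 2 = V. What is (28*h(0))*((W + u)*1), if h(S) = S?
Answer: 0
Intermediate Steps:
T(N, V) = 2 + V
W = -5 (W = (2 + 3)*(-1) = 5*(-1) = -5)
u = 10 (u = 6 + 4 = 10)
(28*h(0))*((W + u)*1) = (28*0)*((-5 + 10)*1) = 0*(5*1) = 0*5 = 0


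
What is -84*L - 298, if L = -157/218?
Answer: -25888/109 ≈ -237.50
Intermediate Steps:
L = -157/218 (L = -157*1/218 = -157/218 ≈ -0.72018)
-84*L - 298 = -84*(-157/218) - 298 = 6594/109 - 298 = -25888/109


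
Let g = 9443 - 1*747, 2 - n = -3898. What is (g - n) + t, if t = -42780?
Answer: -37984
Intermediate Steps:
n = 3900 (n = 2 - 1*(-3898) = 2 + 3898 = 3900)
g = 8696 (g = 9443 - 747 = 8696)
(g - n) + t = (8696 - 1*3900) - 42780 = (8696 - 3900) - 42780 = 4796 - 42780 = -37984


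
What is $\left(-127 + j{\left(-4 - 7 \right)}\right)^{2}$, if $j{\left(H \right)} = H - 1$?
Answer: $19321$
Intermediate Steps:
$j{\left(H \right)} = -1 + H$ ($j{\left(H \right)} = H - 1 = -1 + H$)
$\left(-127 + j{\left(-4 - 7 \right)}\right)^{2} = \left(-127 - 12\right)^{2} = \left(-139\right)^{2} = 19321$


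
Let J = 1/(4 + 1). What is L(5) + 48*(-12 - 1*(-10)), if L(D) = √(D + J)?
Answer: -96 + √130/5 ≈ -93.720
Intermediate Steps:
J = ⅕ (J = 1/5 = ⅕ ≈ 0.20000)
L(D) = √(⅕ + D) (L(D) = √(D + ⅕) = √(⅕ + D))
L(5) + 48*(-12 - 1*(-10)) = √(5 + 25*5)/5 + 48*(-12 - 1*(-10)) = √(5 + 125)/5 + 48*(-12 + 10) = √130/5 + 48*(-2) = √130/5 - 96 = -96 + √130/5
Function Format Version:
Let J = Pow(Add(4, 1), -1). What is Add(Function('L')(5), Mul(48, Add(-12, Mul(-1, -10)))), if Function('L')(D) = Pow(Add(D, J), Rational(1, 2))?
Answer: Add(-96, Mul(Rational(1, 5), Pow(130, Rational(1, 2)))) ≈ -93.720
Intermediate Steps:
J = Rational(1, 5) (J = Pow(5, -1) = Rational(1, 5) ≈ 0.20000)
Function('L')(D) = Pow(Add(Rational(1, 5), D), Rational(1, 2)) (Function('L')(D) = Pow(Add(D, Rational(1, 5)), Rational(1, 2)) = Pow(Add(Rational(1, 5), D), Rational(1, 2)))
Add(Function('L')(5), Mul(48, Add(-12, Mul(-1, -10)))) = Add(Mul(Rational(1, 5), Pow(Add(5, Mul(25, 5)), Rational(1, 2))), Mul(48, Add(-12, Mul(-1, -10)))) = Add(Mul(Rational(1, 5), Pow(Add(5, 125), Rational(1, 2))), Mul(48, Add(-12, 10))) = Add(Mul(Rational(1, 5), Pow(130, Rational(1, 2))), Mul(48, -2)) = Add(Mul(Rational(1, 5), Pow(130, Rational(1, 2))), -96) = Add(-96, Mul(Rational(1, 5), Pow(130, Rational(1, 2))))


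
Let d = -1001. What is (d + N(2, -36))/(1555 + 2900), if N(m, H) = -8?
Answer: -1009/4455 ≈ -0.22649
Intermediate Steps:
(d + N(2, -36))/(1555 + 2900) = (-1001 - 8)/(1555 + 2900) = -1009/4455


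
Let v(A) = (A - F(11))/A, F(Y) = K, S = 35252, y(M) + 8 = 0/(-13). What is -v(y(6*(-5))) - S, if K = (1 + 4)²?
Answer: -282049/8 ≈ -35256.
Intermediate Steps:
y(M) = -8 (y(M) = -8 + 0/(-13) = -8 + 0*(-1/13) = -8 + 0 = -8)
K = 25 (K = 5² = 25)
F(Y) = 25
v(A) = (-25 + A)/A (v(A) = (A - 1*25)/A = (A - 25)/A = (-25 + A)/A)
-v(y(6*(-5))) - S = -(-25 - 8)/(-8) - 1*35252 = -(-1)*(-33)/8 - 35252 = -1*33/8 - 35252 = -33/8 - 35252 = -282049/8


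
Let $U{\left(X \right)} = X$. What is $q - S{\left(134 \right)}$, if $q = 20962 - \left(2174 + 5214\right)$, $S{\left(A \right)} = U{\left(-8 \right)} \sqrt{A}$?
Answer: $13574 + 8 \sqrt{134} \approx 13667.0$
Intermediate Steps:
$S{\left(A \right)} = - 8 \sqrt{A}$
$q = 13574$ ($q = 20962 - 7388 = 13574$)
$q - S{\left(134 \right)} = 13574 - - 8 \sqrt{134} = 13574 + 8 \sqrt{134}$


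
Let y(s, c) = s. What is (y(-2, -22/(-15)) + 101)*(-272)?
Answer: -26928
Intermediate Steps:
(y(-2, -22/(-15)) + 101)*(-272) = (-2 + 101)*(-272) = 99*(-272) = -26928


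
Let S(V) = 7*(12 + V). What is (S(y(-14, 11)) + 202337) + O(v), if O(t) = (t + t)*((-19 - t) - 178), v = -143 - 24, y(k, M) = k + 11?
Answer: 212420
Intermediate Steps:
y(k, M) = 11 + k
v = -167
O(t) = 2*t*(-197 - t) (O(t) = (2*t)*(-197 - t) = 2*t*(-197 - t))
S(V) = 84 + 7*V
(S(y(-14, 11)) + 202337) + O(v) = ((84 + 7*(11 - 14)) + 202337) - 2*(-167)*(197 - 167) = ((84 + 7*(-3)) + 202337) - 2*(-167)*30 = ((84 - 21) + 202337) + 10020 = (63 + 202337) + 10020 = 202400 + 10020 = 212420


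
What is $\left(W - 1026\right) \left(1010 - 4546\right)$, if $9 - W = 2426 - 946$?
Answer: $8829392$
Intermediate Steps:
$W = -1471$ ($W = 9 - \left(2426 - 946\right) = 9 - 1480 = -1471$)
$\left(W - 1026\right) \left(1010 - 4546\right) = \left(-1471 - 1026\right) \left(1010 - 4546\right) = \left(-2497\right) \left(-3536\right) = 8829392$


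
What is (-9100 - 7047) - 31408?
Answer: -47555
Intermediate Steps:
(-9100 - 7047) - 31408 = -16147 - 31408 = -47555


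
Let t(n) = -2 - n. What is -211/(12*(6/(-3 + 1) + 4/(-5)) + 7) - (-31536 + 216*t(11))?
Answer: 6629447/193 ≈ 34349.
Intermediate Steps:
-211/(12*(6/(-3 + 1) + 4/(-5)) + 7) - (-31536 + 216*t(11)) = -211/(12*(6/(-3 + 1) + 4/(-5)) + 7) - (-31968 - 2376) = -211/(12*(6/(-2) + 4*(-⅕)) + 7) - 216/(1/(-146 + (-2 - 11))) = -211/(12*(6*(-½) - ⅘) + 7) - 216/(1/(-146 - 13)) = -211/(12*(-3 - ⅘) + 7) - 216/(1/(-159)) = -211/(12*(-19/5) + 7) - 216/(-1/159) = -211/(-228/5 + 7) - 216*(-159) = -211/(-193/5) + 34344 = -211*(-5/193) + 34344 = 1055/193 + 34344 = 6629447/193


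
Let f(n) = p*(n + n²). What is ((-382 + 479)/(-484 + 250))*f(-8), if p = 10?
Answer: -27160/117 ≈ -232.14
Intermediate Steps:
f(n) = 10*n + 10*n² (f(n) = 10*(n + n²) = 10*n + 10*n²)
((-382 + 479)/(-484 + 250))*f(-8) = ((-382 + 479)/(-484 + 250))*(10*(-8)*(1 - 8)) = (97/(-234))*(10*(-8)*(-7)) = (97*(-1/234))*560 = -97/234*560 = -27160/117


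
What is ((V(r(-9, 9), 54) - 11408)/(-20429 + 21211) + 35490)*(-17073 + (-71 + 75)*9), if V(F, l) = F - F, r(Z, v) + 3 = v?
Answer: -10274708034/17 ≈ -6.0439e+8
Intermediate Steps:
r(Z, v) = -3 + v
V(F, l) = 0
((V(r(-9, 9), 54) - 11408)/(-20429 + 21211) + 35490)*(-17073 + (-71 + 75)*9) = ((0 - 11408)/(-20429 + 21211) + 35490)*(-17073 + (-71 + 75)*9) = (-11408/782 + 35490)*(-17073 + 4*9) = (-11408*1/782 + 35490)*(-17073 + 36) = (-248/17 + 35490)*(-17037) = (603082/17)*(-17037) = -10274708034/17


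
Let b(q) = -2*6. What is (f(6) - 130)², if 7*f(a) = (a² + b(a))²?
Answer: 111556/49 ≈ 2276.7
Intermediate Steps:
b(q) = -12
f(a) = (-12 + a²)²/7 (f(a) = (a² - 12)²/7 = (-12 + a²)²/7)
(f(6) - 130)² = ((-12 + 6²)²/7 - 130)² = ((-12 + 36)²/7 - 130)² = ((⅐)*24² - 130)² = ((⅐)*576 - 130)² = (576/7 - 130)² = (-334/7)² = 111556/49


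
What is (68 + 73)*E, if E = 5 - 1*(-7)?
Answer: 1692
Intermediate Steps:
E = 12 (E = 5 + 7 = 12)
(68 + 73)*E = (68 + 73)*12 = 141*12 = 1692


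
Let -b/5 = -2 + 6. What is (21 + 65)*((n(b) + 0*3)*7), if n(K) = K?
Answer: -12040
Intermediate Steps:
b = -20 (b = -5*(-2 + 6) = -5*4 = -20)
(21 + 65)*((n(b) + 0*3)*7) = (21 + 65)*((-20 + 0*3)*7) = 86*((-20 + 0)*7) = 86*(-20*7) = 86*(-140) = -12040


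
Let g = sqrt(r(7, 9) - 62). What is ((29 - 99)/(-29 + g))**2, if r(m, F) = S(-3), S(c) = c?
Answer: 4900/(29 - I*sqrt(65))**2 ≈ 4.6323 + 2.7914*I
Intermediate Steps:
r(m, F) = -3
g = I*sqrt(65) (g = sqrt(-3 - 62) = sqrt(-65) = I*sqrt(65) ≈ 8.0623*I)
((29 - 99)/(-29 + g))**2 = ((29 - 99)/(-29 + I*sqrt(65)))**2 = (-70/(-29 + I*sqrt(65)))**2 = 4900/(-29 + I*sqrt(65))**2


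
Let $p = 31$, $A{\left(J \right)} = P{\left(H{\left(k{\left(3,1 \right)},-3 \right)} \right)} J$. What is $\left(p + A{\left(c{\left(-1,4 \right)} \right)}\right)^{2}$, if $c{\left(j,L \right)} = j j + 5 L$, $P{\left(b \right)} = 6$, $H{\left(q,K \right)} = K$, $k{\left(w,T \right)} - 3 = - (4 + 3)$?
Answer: $24649$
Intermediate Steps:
$k{\left(w,T \right)} = -4$ ($k{\left(w,T \right)} = 3 - \left(4 + 3\right) = 3 - 7 = -4$)
$c{\left(j,L \right)} = j^{2} + 5 L$
$A{\left(J \right)} = 6 J$
$\left(p + A{\left(c{\left(-1,4 \right)} \right)}\right)^{2} = \left(31 + 6 \left(\left(-1\right)^{2} + 5 \cdot 4\right)\right)^{2} = \left(31 + 6 \left(1 + 20\right)\right)^{2} = \left(31 + 6 \cdot 21\right)^{2} = \left(31 + 126\right)^{2} = 157^{2} = 24649$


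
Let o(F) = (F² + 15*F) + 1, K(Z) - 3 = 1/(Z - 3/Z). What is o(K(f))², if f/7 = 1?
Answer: 15176022481/4477456 ≈ 3389.4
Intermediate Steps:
f = 7 (f = 7*1 = 7)
K(Z) = 3 + 1/(Z - 3/Z)
o(F) = 1 + F² + 15*F
o(K(f))² = (1 + ((-9 + 7 + 3*7²)/(-3 + 7²))² + 15*((-9 + 7 + 3*7²)/(-3 + 7²)))² = (1 + ((-9 + 7 + 3*49)/(-3 + 49))² + 15*((-9 + 7 + 3*49)/(-3 + 49)))² = (1 + ((-9 + 7 + 147)/46)² + 15*((-9 + 7 + 147)/46))² = (1 + ((1/46)*145)² + 15*((1/46)*145))² = (1 + (145/46)² + 15*(145/46))² = (1 + 21025/2116 + 2175/46)² = (123191/2116)² = 15176022481/4477456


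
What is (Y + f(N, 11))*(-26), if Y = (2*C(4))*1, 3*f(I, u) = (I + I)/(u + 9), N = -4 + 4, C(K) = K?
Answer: -208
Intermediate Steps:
N = 0
f(I, u) = 2*I/(3*(9 + u)) (f(I, u) = ((I + I)/(u + 9))/3 = ((2*I)/(9 + u))/3 = (2*I/(9 + u))/3 = 2*I/(3*(9 + u)))
Y = 8 (Y = (2*4)*1 = 8*1 = 8)
(Y + f(N, 11))*(-26) = (8 + (⅔)*0/(9 + 11))*(-26) = (8 + (⅔)*0/20)*(-26) = (8 + (⅔)*0*(1/20))*(-26) = (8 + 0)*(-26) = 8*(-26) = -208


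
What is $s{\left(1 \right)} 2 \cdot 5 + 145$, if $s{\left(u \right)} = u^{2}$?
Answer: $155$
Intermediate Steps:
$s{\left(1 \right)} 2 \cdot 5 + 145 = 1^{2} \cdot 2 \cdot 5 + 145 = 1 \cdot 10 + 145 = 10 + 145 = 155$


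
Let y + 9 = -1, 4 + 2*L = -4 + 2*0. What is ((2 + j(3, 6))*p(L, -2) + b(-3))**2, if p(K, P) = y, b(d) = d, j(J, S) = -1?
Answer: 169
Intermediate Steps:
L = -4 (L = -2 + (-4 + 2*0)/2 = -2 + (-4 + 0)/2 = -2 + (1/2)*(-4) = -2 - 2 = -4)
y = -10 (y = -9 - 1 = -10)
p(K, P) = -10
((2 + j(3, 6))*p(L, -2) + b(-3))**2 = ((2 - 1)*(-10) - 3)**2 = (1*(-10) - 3)**2 = (-10 - 3)**2 = (-13)**2 = 169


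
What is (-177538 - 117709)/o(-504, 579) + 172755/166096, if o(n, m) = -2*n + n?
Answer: -874147807/1494864 ≈ -584.77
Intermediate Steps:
o(n, m) = -n
(-177538 - 117709)/o(-504, 579) + 172755/166096 = (-177538 - 117709)/((-1*(-504))) + 172755/166096 = -295247/504 + 172755*(1/166096) = -295247*1/504 + 172755/166096 = -295247/504 + 172755/166096 = -874147807/1494864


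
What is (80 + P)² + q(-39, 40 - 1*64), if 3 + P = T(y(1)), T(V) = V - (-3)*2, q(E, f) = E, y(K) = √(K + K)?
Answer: 6852 + 166*√2 ≈ 7086.8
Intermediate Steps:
y(K) = √2*√K (y(K) = √(2*K) = √2*√K)
T(V) = 6 + V (T(V) = V - 1*(-6) = V + 6 = 6 + V)
P = 3 + √2 (P = -3 + (6 + √2*√1) = -3 + (6 + √2*1) = -3 + (6 + √2) = 3 + √2 ≈ 4.4142)
(80 + P)² + q(-39, 40 - 1*64) = (80 + (3 + √2))² - 39 = (83 + √2)² - 39 = -39 + (83 + √2)²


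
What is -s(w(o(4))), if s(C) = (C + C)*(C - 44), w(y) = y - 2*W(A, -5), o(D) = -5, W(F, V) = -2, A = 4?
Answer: -90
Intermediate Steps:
w(y) = 4 + y (w(y) = y - 2*(-2) = y + 4 = 4 + y)
s(C) = 2*C*(-44 + C) (s(C) = (2*C)*(-44 + C) = 2*C*(-44 + C))
-s(w(o(4))) = -2*(4 - 5)*(-44 + (4 - 5)) = -2*(-1)*(-44 - 1) = -2*(-1)*(-45) = -1*90 = -90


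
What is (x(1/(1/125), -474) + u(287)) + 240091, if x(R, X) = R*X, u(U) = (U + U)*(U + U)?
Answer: 510317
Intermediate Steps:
u(U) = 4*U² (u(U) = (2*U)*(2*U) = 4*U²)
(x(1/(1/125), -474) + u(287)) + 240091 = (-474/1/125 + 4*287²) + 240091 = (-474/(1/125) + 4*82369) + 240091 = (125*(-474) + 329476) + 240091 = (-59250 + 329476) + 240091 = 270226 + 240091 = 510317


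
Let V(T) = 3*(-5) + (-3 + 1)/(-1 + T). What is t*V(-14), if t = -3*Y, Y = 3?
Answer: 669/5 ≈ 133.80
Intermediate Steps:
t = -9 (t = -3*3 = -9)
V(T) = -15 - 2/(-1 + T)
t*V(-14) = -9*(13 - 15*(-14))/(-1 - 14) = -9*(13 + 210)/(-15) = -(-3)*223/5 = -9*(-223/15) = 669/5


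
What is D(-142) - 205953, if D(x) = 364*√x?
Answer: -205953 + 364*I*√142 ≈ -2.0595e+5 + 4337.6*I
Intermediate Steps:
D(-142) - 205953 = 364*√(-142) - 205953 = 364*(I*√142) - 205953 = 364*I*√142 - 205953 = -205953 + 364*I*√142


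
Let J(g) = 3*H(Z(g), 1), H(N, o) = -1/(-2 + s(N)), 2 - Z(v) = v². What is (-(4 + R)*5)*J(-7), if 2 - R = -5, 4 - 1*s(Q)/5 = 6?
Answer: -55/4 ≈ -13.750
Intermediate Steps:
s(Q) = -10 (s(Q) = 20 - 5*6 = 20 - 30 = -10)
R = 7 (R = 2 - 1*(-5) = 2 + 5 = 7)
Z(v) = 2 - v²
H(N, o) = 1/12 (H(N, o) = -1/(-2 - 10) = -1/(-12) = -1*(-1/12) = 1/12)
J(g) = ¼ (J(g) = 3*(1/12) = ¼)
(-(4 + R)*5)*J(-7) = (-(4 + 7)*5)*(¼) = (-1*11*5)*(¼) = -11*5*(¼) = -55*¼ = -55/4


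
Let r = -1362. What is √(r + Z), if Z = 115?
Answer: I*√1247 ≈ 35.313*I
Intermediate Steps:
√(r + Z) = √(-1362 + 115) = √(-1247) = I*√1247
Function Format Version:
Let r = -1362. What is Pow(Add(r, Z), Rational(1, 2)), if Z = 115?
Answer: Mul(I, Pow(1247, Rational(1, 2))) ≈ Mul(35.313, I)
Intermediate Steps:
Pow(Add(r, Z), Rational(1, 2)) = Pow(Add(-1362, 115), Rational(1, 2)) = Pow(-1247, Rational(1, 2)) = Mul(I, Pow(1247, Rational(1, 2)))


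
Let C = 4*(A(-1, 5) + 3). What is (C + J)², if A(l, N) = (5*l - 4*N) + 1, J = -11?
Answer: 9025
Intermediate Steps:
A(l, N) = 1 - 4*N + 5*l (A(l, N) = (-4*N + 5*l) + 1 = 1 - 4*N + 5*l)
C = -84 (C = 4*((1 - 4*5 + 5*(-1)) + 3) = 4*((1 - 20 - 5) + 3) = 4*(-24 + 3) = 4*(-21) = -84)
(C + J)² = (-84 - 11)² = (-95)² = 9025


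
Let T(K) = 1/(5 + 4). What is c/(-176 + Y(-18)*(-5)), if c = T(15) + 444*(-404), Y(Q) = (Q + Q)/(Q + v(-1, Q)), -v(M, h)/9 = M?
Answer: 1614383/1764 ≈ 915.18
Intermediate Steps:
v(M, h) = -9*M
T(K) = 1/9
Y(Q) = 2*Q/(9 + Q) (Y(Q) = (Q + Q)/(Q - 9*(-1)) = (2*Q)/(Q + 9) = (2*Q)/(9 + Q) = 2*Q/(9 + Q))
c = -1614383/9 (c = 1/9 + 444*(-404) = 1/9 - 179376 = -1614383/9 ≈ -1.7938e+5)
c/(-176 + Y(-18)*(-5)) = -1614383/(9*(-176 + (2*(-18)/(9 - 18))*(-5))) = -1614383/(9*(-176 + (2*(-18)/(-9))*(-5))) = -1614383/(9*(-176 + (2*(-18)*(-1/9))*(-5))) = -1614383/(9*(-176 + 4*(-5))) = -1614383/(9*(-176 - 20)) = -1614383/9/(-196) = -1614383/9*(-1/196) = 1614383/1764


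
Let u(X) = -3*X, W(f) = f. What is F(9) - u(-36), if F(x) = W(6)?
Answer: -102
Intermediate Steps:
F(x) = 6
F(9) - u(-36) = 6 - (-3)*(-36) = 6 - 1*108 = 6 - 108 = -102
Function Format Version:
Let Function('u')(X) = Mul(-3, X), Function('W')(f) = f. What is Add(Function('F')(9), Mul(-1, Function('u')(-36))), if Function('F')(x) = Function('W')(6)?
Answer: -102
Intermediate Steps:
Function('F')(x) = 6
Add(Function('F')(9), Mul(-1, Function('u')(-36))) = Add(6, Mul(-1, Mul(-3, -36))) = Add(6, Mul(-1, 108)) = Add(6, -108) = -102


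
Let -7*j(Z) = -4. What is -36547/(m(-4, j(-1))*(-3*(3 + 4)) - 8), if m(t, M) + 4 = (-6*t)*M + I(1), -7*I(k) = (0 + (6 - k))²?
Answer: 36547/137 ≈ 266.77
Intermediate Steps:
j(Z) = 4/7 (j(Z) = -⅐*(-4) = 4/7)
I(k) = -(6 - k)²/7 (I(k) = -(0 + (6 - k))²/7 = -(6 - k)²/7)
m(t, M) = -53/7 - 6*M*t (m(t, M) = -4 + ((-6*t)*M - (-6 + 1)²/7) = -4 + (-6*M*t - ⅐*(-5)²) = -4 + (-6*M*t - ⅐*25) = -4 + (-6*M*t - 25/7) = -4 + (-25/7 - 6*M*t) = -53/7 - 6*M*t)
-36547/(m(-4, j(-1))*(-3*(3 + 4)) - 8) = -36547/((-53/7 - 6*4/7*(-4))*(-3*(3 + 4)) - 8) = -36547/((-53/7 + 96/7)*(-3*7) - 8) = -36547/((43/7)*(-21) - 8) = -36547/(-129 - 8) = -36547/(-137) = -36547*(-1/137) = 36547/137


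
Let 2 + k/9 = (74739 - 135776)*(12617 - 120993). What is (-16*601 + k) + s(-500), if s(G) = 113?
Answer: 59534503687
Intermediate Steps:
k = 59534513190 (k = -18 + 9*((74739 - 135776)*(12617 - 120993)) = -18 + 9*(-61037*(-108376)) = -18 + 9*6614945912 = -18 + 59534513208 = 59534513190)
(-16*601 + k) + s(-500) = (-16*601 + 59534513190) + 113 = (-9616 + 59534513190) + 113 = 59534503574 + 113 = 59534503687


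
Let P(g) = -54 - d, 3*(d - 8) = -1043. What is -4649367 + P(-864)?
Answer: -13947244/3 ≈ -4.6491e+6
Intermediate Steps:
d = -1019/3 (d = 8 + (1/3)*(-1043) = 8 - 1043/3 = -1019/3 ≈ -339.67)
P(g) = 857/3 (P(g) = -54 - 1*(-1019/3) = -54 + 1019/3 = 857/3)
-4649367 + P(-864) = -4649367 + 857/3 = -13947244/3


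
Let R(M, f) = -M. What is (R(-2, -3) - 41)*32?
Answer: -1248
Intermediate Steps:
(R(-2, -3) - 41)*32 = (-1*(-2) - 41)*32 = (2 - 41)*32 = -39*32 = -1248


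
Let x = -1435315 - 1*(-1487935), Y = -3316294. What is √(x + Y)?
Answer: I*√3263674 ≈ 1806.6*I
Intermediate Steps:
x = 52620 (x = -1435315 + 1487935 = 52620)
√(x + Y) = √(52620 - 3316294) = √(-3263674) = I*√3263674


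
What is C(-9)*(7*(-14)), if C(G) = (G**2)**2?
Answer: -642978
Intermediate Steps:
C(G) = G**4
C(-9)*(7*(-14)) = (-9)**4*(7*(-14)) = 6561*(-98) = -642978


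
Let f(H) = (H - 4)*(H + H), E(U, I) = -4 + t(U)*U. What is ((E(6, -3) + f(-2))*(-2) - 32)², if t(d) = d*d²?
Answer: 7096896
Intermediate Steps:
t(d) = d³
E(U, I) = -4 + U⁴ (E(U, I) = -4 + U³*U = -4 + U⁴)
f(H) = 2*H*(-4 + H) (f(H) = (-4 + H)*(2*H) = 2*H*(-4 + H))
((E(6, -3) + f(-2))*(-2) - 32)² = (((-4 + 6⁴) + 2*(-2)*(-4 - 2))*(-2) - 32)² = (((-4 + 1296) + 2*(-2)*(-6))*(-2) - 32)² = ((1292 + 24)*(-2) - 32)² = (1316*(-2) - 32)² = (-2632 - 32)² = (-2664)² = 7096896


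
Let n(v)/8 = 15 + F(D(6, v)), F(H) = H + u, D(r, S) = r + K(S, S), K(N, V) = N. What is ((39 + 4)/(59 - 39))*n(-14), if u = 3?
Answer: 172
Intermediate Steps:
D(r, S) = S + r (D(r, S) = r + S = S + r)
F(H) = 3 + H (F(H) = H + 3 = 3 + H)
n(v) = 192 + 8*v (n(v) = 8*(15 + (3 + (v + 6))) = 8*(15 + (3 + (6 + v))) = 8*(15 + (9 + v)) = 8*(24 + v) = 192 + 8*v)
((39 + 4)/(59 - 39))*n(-14) = ((39 + 4)/(59 - 39))*(192 + 8*(-14)) = (43/20)*(192 - 112) = (43*(1/20))*80 = (43/20)*80 = 172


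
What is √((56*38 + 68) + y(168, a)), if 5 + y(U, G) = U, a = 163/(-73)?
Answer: √2359 ≈ 48.570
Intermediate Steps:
a = -163/73 (a = 163*(-1/73) = -163/73 ≈ -2.2329)
y(U, G) = -5 + U
√((56*38 + 68) + y(168, a)) = √((56*38 + 68) + (-5 + 168)) = √((2128 + 68) + 163) = √(2196 + 163) = √2359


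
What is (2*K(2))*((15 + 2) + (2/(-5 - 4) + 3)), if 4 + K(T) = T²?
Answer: 0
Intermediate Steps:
K(T) = -4 + T²
(2*K(2))*((15 + 2) + (2/(-5 - 4) + 3)) = (2*(-4 + 2²))*((15 + 2) + (2/(-5 - 4) + 3)) = (2*(-4 + 4))*(17 + (2/(-9) + 3)) = (2*0)*(17 + (-⅑*2 + 3)) = 0*(17 + (-2/9 + 3)) = 0*(17 + 25/9) = 0*(178/9) = 0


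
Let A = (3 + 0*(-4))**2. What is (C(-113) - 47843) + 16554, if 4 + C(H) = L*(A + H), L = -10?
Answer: -30253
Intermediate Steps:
A = 9 (A = (3 + 0)**2 = 3**2 = 9)
C(H) = -94 - 10*H (C(H) = -4 - 10*(9 + H) = -4 + (-90 - 10*H) = -94 - 10*H)
(C(-113) - 47843) + 16554 = ((-94 - 10*(-113)) - 47843) + 16554 = ((-94 + 1130) - 47843) + 16554 = (1036 - 47843) + 16554 = -46807 + 16554 = -30253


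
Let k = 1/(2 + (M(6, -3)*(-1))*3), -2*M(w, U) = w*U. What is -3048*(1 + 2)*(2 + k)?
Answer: -448056/25 ≈ -17922.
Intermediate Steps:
M(w, U) = -U*w/2 (M(w, U) = -w*U/2 = -U*w/2)
k = -1/25 (k = 1/(2 + (-1/2*(-3)*6*(-1))*3) = 1/(2 + (9*(-1))*3) = 1/(2 - 9*3) = 1/(2 - 27) = 1/(-25) = -1/25 ≈ -0.040000)
-3048*(1 + 2)*(2 + k) = -3048*(1 + 2)*(2 - 1/25) = -3048*3*(49/25) = -3048*147/25 = -762*588/25 = -448056/25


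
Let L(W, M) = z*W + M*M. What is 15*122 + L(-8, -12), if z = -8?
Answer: 2038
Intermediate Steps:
L(W, M) = M² - 8*W (L(W, M) = -8*W + M*M = -8*W + M² = M² - 8*W)
15*122 + L(-8, -12) = 15*122 + ((-12)² - 8*(-8)) = 1830 + (144 + 64) = 1830 + 208 = 2038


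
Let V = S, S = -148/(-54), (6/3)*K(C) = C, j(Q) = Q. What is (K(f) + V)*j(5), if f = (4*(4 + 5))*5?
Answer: 12520/27 ≈ 463.70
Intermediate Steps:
f = 180 (f = (4*9)*5 = 36*5 = 180)
K(C) = C/2
S = 74/27 (S = -148*(-1/54) = 74/27 ≈ 2.7407)
V = 74/27 ≈ 2.7407
(K(f) + V)*j(5) = ((½)*180 + 74/27)*5 = (90 + 74/27)*5 = (2504/27)*5 = 12520/27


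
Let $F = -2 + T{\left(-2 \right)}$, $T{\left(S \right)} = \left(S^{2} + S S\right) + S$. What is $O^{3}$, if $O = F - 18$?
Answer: $-2744$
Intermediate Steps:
$T{\left(S \right)} = S + 2 S^{2}$ ($T{\left(S \right)} = \left(S^{2} + S^{2}\right) + S = 2 S^{2} + S = S + 2 S^{2}$)
$F = 4$ ($F = -2 - 2 \left(1 + 2 \left(-2\right)\right) = -2 - 2 \left(1 - 4\right) = -2 - -6 = -2 + 6 = 4$)
$O = -14$ ($O = 4 - 18 = -14$)
$O^{3} = \left(-14\right)^{3} = -2744$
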